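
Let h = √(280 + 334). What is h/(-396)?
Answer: -√614/396 ≈ -0.062573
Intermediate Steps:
h = √614 ≈ 24.779
h/(-396) = √614/(-396) = √614*(-1/396) = -√614/396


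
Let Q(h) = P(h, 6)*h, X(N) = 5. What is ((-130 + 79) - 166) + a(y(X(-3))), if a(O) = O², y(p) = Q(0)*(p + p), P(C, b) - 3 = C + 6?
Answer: -217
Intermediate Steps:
P(C, b) = 9 + C (P(C, b) = 3 + (C + 6) = 3 + (6 + C) = 9 + C)
Q(h) = h*(9 + h) (Q(h) = (9 + h)*h = h*(9 + h))
y(p) = 0 (y(p) = (0*(9 + 0))*(p + p) = (0*9)*(2*p) = 0*(2*p) = 0)
((-130 + 79) - 166) + a(y(X(-3))) = ((-130 + 79) - 166) + 0² = (-51 - 166) + 0 = -217 + 0 = -217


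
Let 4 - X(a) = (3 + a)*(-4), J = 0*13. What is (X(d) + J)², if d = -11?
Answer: 784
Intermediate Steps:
J = 0
X(a) = 16 + 4*a (X(a) = 4 - (3 + a)*(-4) = 4 - (-12 - 4*a) = 4 + (12 + 4*a) = 16 + 4*a)
(X(d) + J)² = ((16 + 4*(-11)) + 0)² = ((16 - 44) + 0)² = (-28 + 0)² = (-28)² = 784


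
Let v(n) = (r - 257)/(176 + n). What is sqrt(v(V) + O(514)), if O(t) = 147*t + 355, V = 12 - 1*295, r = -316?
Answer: 8*sqrt(13581082)/107 ≈ 275.53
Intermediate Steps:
V = -283 (V = 12 - 295 = -283)
O(t) = 355 + 147*t
v(n) = -573/(176 + n) (v(n) = (-316 - 257)/(176 + n) = -573/(176 + n))
sqrt(v(V) + O(514)) = sqrt(-573/(176 - 283) + (355 + 147*514)) = sqrt(-573/(-107) + (355 + 75558)) = sqrt(-573*(-1/107) + 75913) = sqrt(573/107 + 75913) = sqrt(8123264/107) = 8*sqrt(13581082)/107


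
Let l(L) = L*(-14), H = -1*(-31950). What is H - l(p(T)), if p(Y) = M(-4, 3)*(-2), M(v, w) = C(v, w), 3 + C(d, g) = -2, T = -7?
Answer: 32090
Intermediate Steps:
C(d, g) = -5 (C(d, g) = -3 - 2 = -5)
M(v, w) = -5
H = 31950
p(Y) = 10 (p(Y) = -5*(-2) = 10)
l(L) = -14*L
H - l(p(T)) = 31950 - (-14)*10 = 31950 - 1*(-140) = 31950 + 140 = 32090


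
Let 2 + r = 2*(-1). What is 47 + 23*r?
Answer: -45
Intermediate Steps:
r = -4 (r = -2 + 2*(-1) = -2 - 2 = -4)
47 + 23*r = 47 + 23*(-4) = 47 - 92 = -45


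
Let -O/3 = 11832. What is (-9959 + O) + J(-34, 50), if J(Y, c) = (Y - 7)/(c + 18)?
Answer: -3090981/68 ≈ -45456.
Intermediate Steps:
O = -35496 (O = -3*11832 = -35496)
J(Y, c) = (-7 + Y)/(18 + c)
(-9959 + O) + J(-34, 50) = (-9959 - 35496) + (-7 - 34)/(18 + 50) = -45455 - 41/68 = -3090981/68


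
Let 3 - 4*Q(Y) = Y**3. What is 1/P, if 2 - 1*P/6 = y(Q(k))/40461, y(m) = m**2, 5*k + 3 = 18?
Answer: 13487/161772 ≈ 0.083370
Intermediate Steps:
k = 3 (k = -3/5 + (1/5)*18 = -3/5 + 18/5 = 3)
Q(Y) = 3/4 - Y**3/4
P = 161772/13487 (P = 12 - 6*(3/4 - 1/4*3**3)**2/40461 = 12 - 6*(3/4 - 1/4*27)**2/40461 = 12 - 6*(3/4 - 27/4)**2/40461 = 12 - 6*(-6)**2/40461 = 12 - 216/40461 = 12 - 6*12/13487 = 12 - 72/13487 = 161772/13487 ≈ 11.995)
1/P = 1/(161772/13487) = 13487/161772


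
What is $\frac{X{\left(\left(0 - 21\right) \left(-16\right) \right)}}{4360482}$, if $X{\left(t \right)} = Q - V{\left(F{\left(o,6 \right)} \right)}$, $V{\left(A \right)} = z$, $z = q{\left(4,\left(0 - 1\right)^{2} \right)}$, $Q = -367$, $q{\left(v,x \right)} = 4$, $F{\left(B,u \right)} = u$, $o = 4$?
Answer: $- \frac{53}{622926} \approx -8.5082 \cdot 10^{-5}$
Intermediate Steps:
$z = 4$
$V{\left(A \right)} = 4$
$X{\left(t \right)} = -371$ ($X{\left(t \right)} = -367 - 4 = -371$)
$\frac{X{\left(\left(0 - 21\right) \left(-16\right) \right)}}{4360482} = - \frac{371}{4360482} = \left(-371\right) \frac{1}{4360482} = - \frac{53}{622926}$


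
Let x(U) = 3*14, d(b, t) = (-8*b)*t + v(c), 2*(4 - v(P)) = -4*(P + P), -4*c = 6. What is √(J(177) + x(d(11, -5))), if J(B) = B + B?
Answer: 6*√11 ≈ 19.900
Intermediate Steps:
c = -3/2 (c = -¼*6 = -3/2 ≈ -1.5000)
J(B) = 2*B
v(P) = 4 + 4*P (v(P) = 4 - (-2)*(P + P) = 4 - (-2)*2*P = 4 - (-4)*P = 4 + 4*P)
d(b, t) = -2 - 8*b*t (d(b, t) = (-8*b)*t + (4 + 4*(-3/2)) = -8*b*t + (4 - 6) = -8*b*t - 2 = -2 - 8*b*t)
x(U) = 42
√(J(177) + x(d(11, -5))) = √(2*177 + 42) = √(354 + 42) = √396 = 6*√11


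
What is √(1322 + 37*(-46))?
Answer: 2*I*√95 ≈ 19.494*I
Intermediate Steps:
√(1322 + 37*(-46)) = √(1322 - 1702) = √(-380) = 2*I*√95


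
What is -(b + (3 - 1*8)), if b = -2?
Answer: 7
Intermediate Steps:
-(b + (3 - 1*8)) = -(-2 + (3 - 1*8)) = -(-2 + (3 - 8)) = -(-2 - 5) = -1*(-7) = 7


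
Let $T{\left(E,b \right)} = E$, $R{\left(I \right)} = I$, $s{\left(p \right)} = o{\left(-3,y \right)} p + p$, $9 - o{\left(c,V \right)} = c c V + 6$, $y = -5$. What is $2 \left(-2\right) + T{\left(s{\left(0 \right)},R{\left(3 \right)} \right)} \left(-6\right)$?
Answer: $-4$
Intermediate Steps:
$o{\left(c,V \right)} = 3 - V c^{2}$ ($o{\left(c,V \right)} = 9 - \left(c c V + 6\right) = 9 - \left(c^{2} V + 6\right) = 9 - \left(V c^{2} + 6\right) = 9 - \left(6 + V c^{2}\right) = 3 - V c^{2}$)
$s{\left(p \right)} = 49 p$ ($s{\left(p \right)} = \left(3 - - 5 \left(-3\right)^{2}\right) p + p = \left(3 - \left(-5\right) 9\right) p + p = \left(3 + 45\right) p + p = 48 p + p = 49 p$)
$2 \left(-2\right) + T{\left(s{\left(0 \right)},R{\left(3 \right)} \right)} \left(-6\right) = 2 \left(-2\right) + 49 \cdot 0 \left(-6\right) = -4 + 0 \left(-6\right) = -4 + 0 = -4$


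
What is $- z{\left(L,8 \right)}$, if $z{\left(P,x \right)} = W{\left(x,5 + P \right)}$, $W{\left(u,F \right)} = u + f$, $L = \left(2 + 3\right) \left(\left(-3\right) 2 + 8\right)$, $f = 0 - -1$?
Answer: $-9$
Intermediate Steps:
$f = 1$ ($f = 0 + 1 = 1$)
$L = 10$ ($L = 5 \left(-6 + 8\right) = 5 \cdot 2 = 10$)
$W{\left(u,F \right)} = 1 + u$ ($W{\left(u,F \right)} = u + 1 = 1 + u$)
$z{\left(P,x \right)} = 1 + x$
$- z{\left(L,8 \right)} = - (1 + 8) = \left(-1\right) 9 = -9$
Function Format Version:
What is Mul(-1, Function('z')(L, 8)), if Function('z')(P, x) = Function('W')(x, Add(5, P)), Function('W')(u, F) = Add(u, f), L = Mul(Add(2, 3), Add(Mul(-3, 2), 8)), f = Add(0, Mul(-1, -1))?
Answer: -9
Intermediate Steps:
f = 1 (f = Add(0, 1) = 1)
L = 10 (L = Mul(5, Add(-6, 8)) = Mul(5, 2) = 10)
Function('W')(u, F) = Add(1, u) (Function('W')(u, F) = Add(u, 1) = Add(1, u))
Function('z')(P, x) = Add(1, x)
Mul(-1, Function('z')(L, 8)) = Mul(-1, Add(1, 8)) = Mul(-1, 9) = -9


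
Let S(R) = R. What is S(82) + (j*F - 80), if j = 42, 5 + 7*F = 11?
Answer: 38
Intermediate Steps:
F = 6/7 (F = -5/7 + (⅐)*11 = -5/7 + 11/7 = 6/7 ≈ 0.85714)
S(82) + (j*F - 80) = 82 + (42*(6/7) - 80) = 82 + (36 - 80) = 82 - 44 = 38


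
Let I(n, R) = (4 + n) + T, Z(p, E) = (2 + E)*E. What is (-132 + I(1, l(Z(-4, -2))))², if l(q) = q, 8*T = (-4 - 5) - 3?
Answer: 66049/4 ≈ 16512.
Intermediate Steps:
Z(p, E) = E*(2 + E)
T = -3/2 (T = ((-4 - 5) - 3)/8 = (-9 - 3)/8 = (⅛)*(-12) = -3/2 ≈ -1.5000)
I(n, R) = 5/2 + n (I(n, R) = (4 + n) - 3/2 = 5/2 + n)
(-132 + I(1, l(Z(-4, -2))))² = (-132 + (5/2 + 1))² = (-132 + 7/2)² = (-257/2)² = 66049/4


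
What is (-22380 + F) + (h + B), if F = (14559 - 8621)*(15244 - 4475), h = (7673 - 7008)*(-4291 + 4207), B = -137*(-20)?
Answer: 63870822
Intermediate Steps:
B = 2740
h = -55860 (h = 665*(-84) = -55860)
F = 63946322 (F = 5938*10769 = 63946322)
(-22380 + F) + (h + B) = (-22380 + 63946322) + (-55860 + 2740) = 63923942 - 53120 = 63870822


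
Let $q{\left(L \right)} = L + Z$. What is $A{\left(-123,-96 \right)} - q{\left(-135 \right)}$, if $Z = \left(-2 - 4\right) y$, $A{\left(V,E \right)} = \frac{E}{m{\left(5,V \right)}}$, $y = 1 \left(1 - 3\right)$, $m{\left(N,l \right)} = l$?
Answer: $\frac{5075}{41} \approx 123.78$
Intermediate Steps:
$y = -2$ ($y = 1 \left(-2\right) = -2$)
$A{\left(V,E \right)} = \frac{E}{V}$
$Z = 12$ ($Z = \left(-2 - 4\right) \left(-2\right) = \left(-6\right) \left(-2\right) = 12$)
$q{\left(L \right)} = 12 + L$ ($q{\left(L \right)} = L + 12 = 12 + L$)
$A{\left(-123,-96 \right)} - q{\left(-135 \right)} = - \frac{96}{-123} - \left(12 - 135\right) = \left(-96\right) \left(- \frac{1}{123}\right) - -123 = \frac{32}{41} + 123 = \frac{5075}{41}$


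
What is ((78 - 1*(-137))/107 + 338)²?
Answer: 1323577161/11449 ≈ 1.1561e+5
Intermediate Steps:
((78 - 1*(-137))/107 + 338)² = ((78 + 137)*(1/107) + 338)² = (215*(1/107) + 338)² = (215/107 + 338)² = (36381/107)² = 1323577161/11449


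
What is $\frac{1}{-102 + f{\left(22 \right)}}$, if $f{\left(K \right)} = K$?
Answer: $- \frac{1}{80} \approx -0.0125$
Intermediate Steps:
$\frac{1}{-102 + f{\left(22 \right)}} = \frac{1}{-102 + 22} = \frac{1}{-80} = - \frac{1}{80}$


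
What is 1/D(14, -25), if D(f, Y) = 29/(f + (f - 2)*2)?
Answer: 38/29 ≈ 1.3103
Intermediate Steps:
D(f, Y) = 29/(-4 + 3*f) (D(f, Y) = 29/(f + (-2 + f)*2) = 29/(f + (-4 + 2*f)) = 29/(-4 + 3*f))
1/D(14, -25) = 1/(29/(-4 + 3*14)) = 1/(29/(-4 + 42)) = 1/(29/38) = 38/29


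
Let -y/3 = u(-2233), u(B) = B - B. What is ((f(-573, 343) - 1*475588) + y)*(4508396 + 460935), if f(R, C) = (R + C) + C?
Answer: -2362792657225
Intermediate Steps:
u(B) = 0
f(R, C) = R + 2*C (f(R, C) = (C + R) + C = R + 2*C)
y = 0 (y = -3*0 = 0)
((f(-573, 343) - 1*475588) + y)*(4508396 + 460935) = (((-573 + 2*343) - 1*475588) + 0)*(4508396 + 460935) = (((-573 + 686) - 475588) + 0)*4969331 = ((113 - 475588) + 0)*4969331 = (-475475 + 0)*4969331 = -475475*4969331 = -2362792657225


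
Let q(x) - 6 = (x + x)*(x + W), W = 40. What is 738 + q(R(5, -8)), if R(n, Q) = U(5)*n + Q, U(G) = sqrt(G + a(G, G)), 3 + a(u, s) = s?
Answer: 582 + 240*sqrt(7) ≈ 1217.0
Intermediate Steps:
a(u, s) = -3 + s
U(G) = sqrt(-3 + 2*G) (U(G) = sqrt(G + (-3 + G)) = sqrt(-3 + 2*G))
R(n, Q) = Q + n*sqrt(7) (R(n, Q) = sqrt(-3 + 2*5)*n + Q = sqrt(-3 + 10)*n + Q = sqrt(7)*n + Q = n*sqrt(7) + Q = Q + n*sqrt(7))
q(x) = 6 + 2*x*(40 + x) (q(x) = 6 + (x + x)*(x + 40) = 6 + (2*x)*(40 + x) = 6 + 2*x*(40 + x))
738 + q(R(5, -8)) = 738 + (6 + 2*(-8 + 5*sqrt(7))**2 + 80*(-8 + 5*sqrt(7))) = 738 + (6 + 2*(-8 + 5*sqrt(7))**2 + (-640 + 400*sqrt(7))) = 738 + (-634 + 2*(-8 + 5*sqrt(7))**2 + 400*sqrt(7)) = 104 + 2*(-8 + 5*sqrt(7))**2 + 400*sqrt(7)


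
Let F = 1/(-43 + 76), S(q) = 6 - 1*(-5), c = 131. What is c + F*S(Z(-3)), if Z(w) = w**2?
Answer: 394/3 ≈ 131.33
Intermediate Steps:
S(q) = 11 (S(q) = 6 + 5 = 11)
F = 1/33 ≈ 0.030303
c + F*S(Z(-3)) = 131 + (1/33)*11 = 131 + 1/3 = 394/3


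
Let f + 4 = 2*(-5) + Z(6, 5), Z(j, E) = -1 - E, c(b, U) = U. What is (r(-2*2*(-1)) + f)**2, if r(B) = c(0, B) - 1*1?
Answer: 289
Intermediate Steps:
r(B) = -1 + B (r(B) = B - 1*1 = B - 1 = -1 + B)
f = -20 (f = -4 + (2*(-5) + (-1 - 1*5)) = -4 + (-10 + (-1 - 5)) = -4 + (-10 - 6) = -4 - 16 = -20)
(r(-2*2*(-1)) + f)**2 = ((-1 - 2*2*(-1)) - 20)**2 = ((-1 - 4*(-1)) - 20)**2 = ((-1 + 4) - 20)**2 = (3 - 20)**2 = (-17)**2 = 289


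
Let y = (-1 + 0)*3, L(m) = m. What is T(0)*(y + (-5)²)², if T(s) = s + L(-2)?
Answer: -968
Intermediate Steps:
y = -3 (y = -1*3 = -3)
T(s) = -2 + s (T(s) = s - 2 = -2 + s)
T(0)*(y + (-5)²)² = (-2 + 0)*(-3 + (-5)²)² = -2*(-3 + 25)² = -2*22² = -2*484 = -968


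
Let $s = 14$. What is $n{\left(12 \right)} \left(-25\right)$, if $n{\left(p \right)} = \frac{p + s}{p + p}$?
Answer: $- \frac{325}{12} \approx -27.083$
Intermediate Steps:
$n{\left(p \right)} = \frac{14 + p}{2 p}$ ($n{\left(p \right)} = \frac{p + 14}{p + p} = \frac{14 + p}{2 p}$)
$n{\left(12 \right)} \left(-25\right) = \frac{14 + 12}{2 \cdot 12} \left(-25\right) = \frac{1}{2} \cdot \frac{1}{12} \cdot 26 \left(-25\right) = \frac{13}{12} \left(-25\right) = - \frac{325}{12}$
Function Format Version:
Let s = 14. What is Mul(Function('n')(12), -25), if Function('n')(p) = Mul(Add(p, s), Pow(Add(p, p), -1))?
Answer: Rational(-325, 12) ≈ -27.083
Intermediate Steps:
Function('n')(p) = Mul(Rational(1, 2), Pow(p, -1), Add(14, p)) (Function('n')(p) = Mul(Add(p, 14), Pow(Add(p, p), -1)) = Mul(Add(14, p), Pow(Mul(2, p), -1)) = Mul(Add(14, p), Mul(Rational(1, 2), Pow(p, -1))) = Mul(Rational(1, 2), Pow(p, -1), Add(14, p)))
Mul(Function('n')(12), -25) = Mul(Mul(Rational(1, 2), Pow(12, -1), Add(14, 12)), -25) = Mul(Mul(Rational(1, 2), Rational(1, 12), 26), -25) = Mul(Rational(13, 12), -25) = Rational(-325, 12)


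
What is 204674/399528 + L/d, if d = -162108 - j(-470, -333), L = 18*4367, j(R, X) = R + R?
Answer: 98850079/4024445544 ≈ 0.024562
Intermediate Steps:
j(R, X) = 2*R
L = 78606
d = -161168 (d = -162108 - 2*(-470) = -162108 - 1*(-940) = -162108 + 940 = -161168)
204674/399528 + L/d = 204674/399528 + 78606/(-161168) = 204674*(1/399528) + 78606*(-1/161168) = 102337/199764 - 39303/80584 = 98850079/4024445544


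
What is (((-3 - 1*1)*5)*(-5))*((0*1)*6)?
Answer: 0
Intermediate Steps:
(((-3 - 1*1)*5)*(-5))*((0*1)*6) = (((-3 - 1)*5)*(-5))*(0*6) = (-4*5*(-5))*0 = -20*(-5)*0 = 100*0 = 0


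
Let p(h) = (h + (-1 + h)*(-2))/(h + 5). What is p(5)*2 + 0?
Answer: -3/5 ≈ -0.60000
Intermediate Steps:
p(h) = (2 - h)/(5 + h) (p(h) = (h + (2 - 2*h))/(5 + h) = (2 - h)/(5 + h))
p(5)*2 + 0 = ((2 - 1*5)/(5 + 5))*2 + 0 = ((2 - 5)/10)*2 + 0 = ((1/10)*(-3))*2 + 0 = -3/10*2 + 0 = -3/5 + 0 = -3/5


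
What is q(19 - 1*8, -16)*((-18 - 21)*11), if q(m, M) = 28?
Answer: -12012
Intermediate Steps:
q(19 - 1*8, -16)*((-18 - 21)*11) = 28*((-18 - 21)*11) = 28*(-39*11) = 28*(-429) = -12012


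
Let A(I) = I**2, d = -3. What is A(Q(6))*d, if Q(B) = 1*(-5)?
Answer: -75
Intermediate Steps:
Q(B) = -5
A(Q(6))*d = (-5)**2*(-3) = 25*(-3) = -75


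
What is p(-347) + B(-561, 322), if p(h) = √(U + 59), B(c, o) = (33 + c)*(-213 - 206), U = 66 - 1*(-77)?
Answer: 221232 + √202 ≈ 2.2125e+5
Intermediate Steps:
U = 143 (U = 66 + 77 = 143)
B(c, o) = -13827 - 419*c (B(c, o) = (33 + c)*(-419) = -13827 - 419*c)
p(h) = √202 (p(h) = √(143 + 59) = √202)
p(-347) + B(-561, 322) = √202 + (-13827 - 419*(-561)) = √202 + (-13827 + 235059) = √202 + 221232 = 221232 + √202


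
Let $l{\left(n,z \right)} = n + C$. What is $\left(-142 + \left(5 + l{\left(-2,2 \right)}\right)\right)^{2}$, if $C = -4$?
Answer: $20449$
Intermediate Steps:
$l{\left(n,z \right)} = -4 + n$ ($l{\left(n,z \right)} = n - 4 = -4 + n$)
$\left(-142 + \left(5 + l{\left(-2,2 \right)}\right)\right)^{2} = \left(-142 + \left(5 - 6\right)\right)^{2} = \left(-142 - 1\right)^{2} = \left(-143\right)^{2} = 20449$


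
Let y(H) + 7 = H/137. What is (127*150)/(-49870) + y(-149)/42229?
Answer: -11026661161/28851655151 ≈ -0.38218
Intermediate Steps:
y(H) = -7 + H/137
(127*150)/(-49870) + y(-149)/42229 = (127*150)/(-49870) + (-7 + (1/137)*(-149))/42229 = 19050*(-1/49870) + (-7 - 149/137)*(1/42229) = -1905/4987 - 1108/137*1/42229 = -1905/4987 - 1108/5785373 = -11026661161/28851655151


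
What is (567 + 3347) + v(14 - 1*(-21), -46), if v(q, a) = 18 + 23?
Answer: 3955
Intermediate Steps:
v(q, a) = 41
(567 + 3347) + v(14 - 1*(-21), -46) = (567 + 3347) + 41 = 3914 + 41 = 3955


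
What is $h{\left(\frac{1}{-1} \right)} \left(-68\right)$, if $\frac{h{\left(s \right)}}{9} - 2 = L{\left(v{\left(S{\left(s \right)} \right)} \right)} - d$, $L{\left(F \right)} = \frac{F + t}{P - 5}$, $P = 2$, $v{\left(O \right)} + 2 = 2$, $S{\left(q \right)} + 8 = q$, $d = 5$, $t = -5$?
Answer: $816$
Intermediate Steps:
$S{\left(q \right)} = -8 + q$
$v{\left(O \right)} = 0$ ($v{\left(O \right)} = -2 + 2 = 0$)
$L{\left(F \right)} = \frac{5}{3} - \frac{F}{3}$ ($L{\left(F \right)} = \frac{F - 5}{2 - 5} = \frac{-5 + F}{-3} = \left(-5 + F\right) \left(- \frac{1}{3}\right) = \frac{5}{3} - \frac{F}{3}$)
$h{\left(s \right)} = -12$ ($h{\left(s \right)} = 18 + 9 \left(\left(\frac{5}{3} - 0\right) - 5\right) = 18 + 9 \left(\left(\frac{5}{3} + 0\right) - 5\right) = 18 + 9 \left(\frac{5}{3} - 5\right) = 18 + 9 \left(- \frac{10}{3}\right) = 18 - 30 = -12$)
$h{\left(\frac{1}{-1} \right)} \left(-68\right) = \left(-12\right) \left(-68\right) = 816$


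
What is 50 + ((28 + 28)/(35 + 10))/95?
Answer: 213806/4275 ≈ 50.013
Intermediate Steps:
50 + ((28 + 28)/(35 + 10))/95 = 50 + (56/45)/95 = 50 + (56*(1/45))/95 = 50 + (1/95)*(56/45) = 50 + 56/4275 = 213806/4275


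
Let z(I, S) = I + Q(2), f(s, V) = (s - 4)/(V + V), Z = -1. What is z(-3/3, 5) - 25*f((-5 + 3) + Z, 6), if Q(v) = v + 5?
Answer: 247/12 ≈ 20.583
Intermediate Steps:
Q(v) = 5 + v
f(s, V) = (-4 + s)/(2*V) (f(s, V) = (-4 + s)/((2*V)) = (-4 + s)*(1/(2*V)) = (-4 + s)/(2*V))
z(I, S) = 7 + I (z(I, S) = I + (5 + 2) = I + 7 = 7 + I)
z(-3/3, 5) - 25*f((-5 + 3) + Z, 6) = (7 - 3/3) - 25*(-4 + ((-5 + 3) - 1))/(2*6) = (7 - 3*⅓) - 25*(-4 + (-2 - 1))/(2*6) = (7 - 1) - 25*(-4 - 3)/(2*6) = 6 - 25*(-7)/(2*6) = 6 - 25*(-7/12) = 6 + 175/12 = 247/12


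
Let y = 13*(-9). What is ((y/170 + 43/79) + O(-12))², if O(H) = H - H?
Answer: 3736489/180364900 ≈ 0.020716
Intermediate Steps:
y = -117
O(H) = 0
((y/170 + 43/79) + O(-12))² = ((-117/170 + 43/79) + 0)² = (-1933/13430 + 0)² = (-1933/13430)² = 3736489/180364900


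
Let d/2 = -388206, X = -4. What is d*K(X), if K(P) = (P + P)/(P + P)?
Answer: -776412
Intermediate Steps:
d = -776412 (d = 2*(-388206) = -776412)
K(P) = 1 (K(P) = (2*P)/((2*P)) = (2*P)*(1/(2*P)) = 1)
d*K(X) = -776412*1 = -776412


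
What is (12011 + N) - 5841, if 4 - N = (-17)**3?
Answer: 11087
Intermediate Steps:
N = 4917 (N = 4 - 1*(-17)**3 = 4 - 1*(-4913) = 4 + 4913 = 4917)
(12011 + N) - 5841 = (12011 + 4917) - 5841 = 16928 - 5841 = 11087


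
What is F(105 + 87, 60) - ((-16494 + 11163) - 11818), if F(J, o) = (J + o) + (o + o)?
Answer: 17521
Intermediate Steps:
F(J, o) = J + 3*o (F(J, o) = (J + o) + 2*o = J + 3*o)
F(105 + 87, 60) - ((-16494 + 11163) - 11818) = ((105 + 87) + 3*60) - ((-16494 + 11163) - 11818) = (192 + 180) - (-5331 - 11818) = 372 - 1*(-17149) = 372 + 17149 = 17521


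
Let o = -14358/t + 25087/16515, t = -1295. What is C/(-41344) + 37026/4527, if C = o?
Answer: 727509938410639/88952635336320 ≈ 8.1786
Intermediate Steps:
o = 53922007/4277385 (o = -14358/(-1295) + 25087/16515 = -14358*(-1/1295) + 25087*(1/16515) = 14358/1295 + 25087/16515 = 53922007/4277385 ≈ 12.606)
C = 53922007/4277385 ≈ 12.606
C/(-41344) + 37026/4527 = (53922007/4277385)/(-41344) + 37026/4527 = (53922007/4277385)*(-1/41344) + 37026*(1/4527) = -53922007/176844205440 + 4114/503 = 727509938410639/88952635336320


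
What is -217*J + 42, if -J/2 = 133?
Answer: 57764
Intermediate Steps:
J = -266 (J = -2*133 = -266)
-217*J + 42 = -217*(-266) + 42 = 57722 + 42 = 57764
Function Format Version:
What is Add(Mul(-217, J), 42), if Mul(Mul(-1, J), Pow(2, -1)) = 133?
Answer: 57764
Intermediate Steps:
J = -266 (J = Mul(-2, 133) = -266)
Add(Mul(-217, J), 42) = Add(Mul(-217, -266), 42) = Add(57722, 42) = 57764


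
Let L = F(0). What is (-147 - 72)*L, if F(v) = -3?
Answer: 657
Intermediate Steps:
L = -3
(-147 - 72)*L = (-147 - 72)*(-3) = -219*(-3) = 657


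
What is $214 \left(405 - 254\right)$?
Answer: $32314$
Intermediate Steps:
$214 \left(405 - 254\right) = 214 \cdot 151 = 32314$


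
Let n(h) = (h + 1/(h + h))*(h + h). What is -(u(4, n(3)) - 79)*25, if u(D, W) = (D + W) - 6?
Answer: 1550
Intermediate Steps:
n(h) = 2*h*(h + 1/(2*h)) (n(h) = (h + 1/(2*h))*(2*h) = 2*h*(h + 1/(2*h)))
u(D, W) = -6 + D + W
-(u(4, n(3)) - 79)*25 = -((-6 + 4 + (1 + 2*3²)) - 79)*25 = -((-6 + 4 + (1 + 2*9)) - 79)*25 = -((-6 + 4 + (1 + 18)) - 79)*25 = -((-6 + 4 + 19) - 79)*25 = -(17 - 79)*25 = -(-62)*25 = -1*(-1550) = 1550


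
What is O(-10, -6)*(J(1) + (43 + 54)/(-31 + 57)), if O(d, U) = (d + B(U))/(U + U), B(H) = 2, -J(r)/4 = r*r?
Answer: -7/39 ≈ -0.17949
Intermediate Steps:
J(r) = -4*r² (J(r) = -4*r*r = -4*r²)
O(d, U) = (2 + d)/(2*U) (O(d, U) = (d + 2)/(U + U) = (2 + d)/((2*U)) = (2 + d)*(1/(2*U)) = (2 + d)/(2*U))
O(-10, -6)*(J(1) + (43 + 54)/(-31 + 57)) = ((½)*(2 - 10)/(-6))*(-4*1² + (43 + 54)/(-31 + 57)) = ((½)*(-⅙)*(-8))*(-4*1 + 97/26) = 2*(-4 + 97*(1/26))/3 = 2*(-4 + 97/26)/3 = (⅔)*(-7/26) = -7/39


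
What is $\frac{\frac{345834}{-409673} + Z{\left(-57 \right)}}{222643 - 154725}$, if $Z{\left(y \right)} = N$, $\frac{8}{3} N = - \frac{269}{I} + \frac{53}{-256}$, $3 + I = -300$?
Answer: $- \frac{49902288467}{5755374084534272} \approx -8.6706 \cdot 10^{-6}$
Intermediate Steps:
$I = -303$ ($I = -3 - 300 = -303$)
$N = \frac{52805}{206848}$ ($N = \frac{3 \left(- \frac{269}{-303} + \frac{53}{-256}\right)}{8} = \frac{3 \left(\left(-269\right) \left(- \frac{1}{303}\right) + 53 \left(- \frac{1}{256}\right)\right)}{8} = \frac{3 \left(\frac{269}{303} - \frac{53}{256}\right)}{8} = \frac{3}{8} \cdot \frac{52805}{77568} = \frac{52805}{206848} \approx 0.25528$)
$Z{\left(y \right)} = \frac{52805}{206848}$
$\frac{\frac{345834}{-409673} + Z{\left(-57 \right)}}{222643 - 154725} = \frac{\frac{345834}{-409673} + \frac{52805}{206848}}{222643 - 154725} = \frac{345834 \left(- \frac{1}{409673}\right) + \frac{52805}{206848}}{67918} = \left(- \frac{345834}{409673} + \frac{52805}{206848}\right) \frac{1}{67918} = \left(- \frac{49902288467}{84740040704}\right) \frac{1}{67918} = - \frac{49902288467}{5755374084534272}$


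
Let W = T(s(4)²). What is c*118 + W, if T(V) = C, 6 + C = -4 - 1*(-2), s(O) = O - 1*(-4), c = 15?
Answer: 1762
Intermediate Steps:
s(O) = 4 + O (s(O) = O + 4 = 4 + O)
C = -8 (C = -6 + (-4 - 1*(-2)) = -6 + (-4 + 2) = -6 - 2 = -8)
T(V) = -8
W = -8
c*118 + W = 15*118 - 8 = 1770 - 8 = 1762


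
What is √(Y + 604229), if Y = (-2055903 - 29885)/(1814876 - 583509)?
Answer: √916168528211353585/1231367 ≈ 777.32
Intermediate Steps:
Y = -2085788/1231367 ≈ -1.6939
√(Y + 604229) = √(-2085788/1231367 + 604229) = √(744025565255/1231367) = √916168528211353585/1231367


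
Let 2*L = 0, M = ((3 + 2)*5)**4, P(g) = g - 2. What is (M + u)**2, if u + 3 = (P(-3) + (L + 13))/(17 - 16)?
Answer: 152591796900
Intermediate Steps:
P(g) = -2 + g
M = 390625 (M = (5*5)**4 = 25**4 = 390625)
L = 0 (L = (1/2)*0 = 0)
u = 5 (u = -3 + ((-2 - 3) + (0 + 13))/(17 - 16) = -3 + (-5 + 13)/1 = -3 + 8*1 = -3 + 8 = 5)
(M + u)**2 = (390625 + 5)**2 = 390630**2 = 152591796900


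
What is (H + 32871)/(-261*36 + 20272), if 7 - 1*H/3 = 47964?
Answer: -27750/2719 ≈ -10.206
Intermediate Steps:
H = -143871 (H = 21 - 3*47964 = 21 - 143892 = -143871)
(H + 32871)/(-261*36 + 20272) = (-143871 + 32871)/(-261*36 + 20272) = -111000/(-9396 + 20272) = -111000/10876 = -111000*1/10876 = -27750/2719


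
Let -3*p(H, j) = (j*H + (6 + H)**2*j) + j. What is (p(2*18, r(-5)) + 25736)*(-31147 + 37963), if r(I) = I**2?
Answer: 73119776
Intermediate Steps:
p(H, j) = -j/3 - H*j/3 - j*(6 + H)**2/3 (p(H, j) = -((j*H + (6 + H)**2*j) + j)/3 = -((H*j + j*(6 + H)**2) + j)/3 = -(j + H*j + j*(6 + H)**2)/3 = -j/3 - H*j/3 - j*(6 + H)**2/3)
(p(2*18, r(-5)) + 25736)*(-31147 + 37963) = (-1/3*(-5)**2*(1 + 2*18 + (6 + 2*18)**2) + 25736)*(-31147 + 37963) = (-1/3*25*(1 + 36 + (6 + 36)**2) + 25736)*6816 = (-1/3*25*(1 + 36 + 42**2) + 25736)*6816 = (-1/3*25*(1 + 36 + 1764) + 25736)*6816 = (-1/3*25*1801 + 25736)*6816 = (-45025/3 + 25736)*6816 = (32183/3)*6816 = 73119776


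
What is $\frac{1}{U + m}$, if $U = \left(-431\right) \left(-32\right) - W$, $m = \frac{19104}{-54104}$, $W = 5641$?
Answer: $\frac{6763}{55122825} \approx 0.00012269$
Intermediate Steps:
$m = - \frac{2388}{6763}$ ($m = 19104 \left(- \frac{1}{54104}\right) = - \frac{2388}{6763} \approx -0.3531$)
$U = 8151$ ($U = \left(-431\right) \left(-32\right) - 5641 = 13792 - 5641 = 8151$)
$\frac{1}{U + m} = \frac{1}{8151 - \frac{2388}{6763}} = \frac{1}{\frac{55122825}{6763}} = \frac{6763}{55122825}$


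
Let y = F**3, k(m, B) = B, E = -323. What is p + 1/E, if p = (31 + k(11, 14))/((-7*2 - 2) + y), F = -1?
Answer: -856/323 ≈ -2.6502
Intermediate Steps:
y = -1 (y = (-1)**3 = -1)
p = -45/17 (p = (31 + 14)/((-7*2 - 2) - 1) = 45/((-14 - 2) - 1) = 45/(-16 - 1) = 45/(-17) = 45*(-1/17) = -45/17 ≈ -2.6471)
p + 1/E = -45/17 + 1/(-323) = -45/17 - 1/323 = -856/323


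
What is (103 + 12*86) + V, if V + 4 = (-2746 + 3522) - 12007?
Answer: -10100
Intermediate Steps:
V = -11235 (V = -4 + ((-2746 + 3522) - 12007) = -4 + (776 - 12007) = -4 - 11231 = -11235)
(103 + 12*86) + V = (103 + 12*86) - 11235 = (103 + 1032) - 11235 = 1135 - 11235 = -10100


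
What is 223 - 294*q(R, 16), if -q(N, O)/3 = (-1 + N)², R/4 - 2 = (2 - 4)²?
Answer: 466801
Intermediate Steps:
R = 24 (R = 8 + 4*(2 - 4)² = 8 + 4*(-2)² = 8 + 4*4 = 8 + 16 = 24)
q(N, O) = -3*(-1 + N)²
223 - 294*q(R, 16) = 223 - (-882)*(-1 + 24)² = 223 - (-882)*23² = 223 - (-882)*529 = 223 - 294*(-1587) = 223 + 466578 = 466801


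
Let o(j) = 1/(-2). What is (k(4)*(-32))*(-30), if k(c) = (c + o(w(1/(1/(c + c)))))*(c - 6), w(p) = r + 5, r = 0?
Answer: -6720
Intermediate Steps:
w(p) = 5 (w(p) = 0 + 5 = 5)
o(j) = -½
k(c) = (-6 + c)*(-½ + c) (k(c) = (c - ½)*(c - 6) = (-½ + c)*(-6 + c) = (-6 + c)*(-½ + c))
(k(4)*(-32))*(-30) = ((3 + 4² - 13/2*4)*(-32))*(-30) = ((3 + 16 - 26)*(-32))*(-30) = -7*(-32)*(-30) = 224*(-30) = -6720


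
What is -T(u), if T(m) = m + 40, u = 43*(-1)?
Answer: 3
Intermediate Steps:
u = -43
T(m) = 40 + m
-T(u) = -(40 - 43) = -1*(-3) = 3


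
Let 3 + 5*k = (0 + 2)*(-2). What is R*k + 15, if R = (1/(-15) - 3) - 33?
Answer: 4912/75 ≈ 65.493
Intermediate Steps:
R = -541/15 (R = (-1/15 - 3) - 33 = -46/15 - 33 = -541/15 ≈ -36.067)
k = -7/5 (k = -3/5 + ((0 + 2)*(-2))/5 = -3/5 + (2*(-2))/5 = -3/5 + (1/5)*(-4) = -3/5 - 4/5 = -7/5 ≈ -1.4000)
R*k + 15 = -541/15*(-7/5) + 15 = 3787/75 + 15 = 4912/75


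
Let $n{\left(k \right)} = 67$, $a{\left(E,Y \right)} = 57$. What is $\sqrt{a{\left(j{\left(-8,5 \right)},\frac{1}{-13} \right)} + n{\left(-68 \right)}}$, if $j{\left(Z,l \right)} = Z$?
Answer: $2 \sqrt{31} \approx 11.136$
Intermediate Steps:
$\sqrt{a{\left(j{\left(-8,5 \right)},\frac{1}{-13} \right)} + n{\left(-68 \right)}} = \sqrt{57 + 67} = \sqrt{124} = 2 \sqrt{31}$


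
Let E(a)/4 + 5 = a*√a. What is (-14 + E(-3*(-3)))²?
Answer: 5476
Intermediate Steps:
E(a) = -20 + 4*a^(3/2) (E(a) = -20 + 4*(a*√a) = -20 + 4*a^(3/2))
(-14 + E(-3*(-3)))² = (-14 + (-20 + 4*(-3*(-3))^(3/2)))² = (-14 + (-20 + 4*9^(3/2)))² = (-14 + (-20 + 4*27))² = (-14 + (-20 + 108))² = (-14 + 88)² = 74² = 5476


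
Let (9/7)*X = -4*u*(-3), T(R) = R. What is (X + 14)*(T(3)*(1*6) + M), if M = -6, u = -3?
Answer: -168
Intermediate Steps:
X = -28 (X = 7*(-4*(-3)*(-3))/9 = 7*(12*(-3))/9 = (7/9)*(-36) = -28)
(X + 14)*(T(3)*(1*6) + M) = (-28 + 14)*(3*(1*6) - 6) = -14*(3*6 - 6) = -14*(18 - 6) = -14*12 = -168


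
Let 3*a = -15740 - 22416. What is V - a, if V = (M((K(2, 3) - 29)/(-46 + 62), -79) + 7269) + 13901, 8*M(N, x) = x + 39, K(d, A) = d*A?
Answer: 101651/3 ≈ 33884.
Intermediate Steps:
K(d, A) = A*d
a = -38156/3 (a = (-15740 - 22416)/3 = (1/3)*(-38156) = -38156/3 ≈ -12719.)
M(N, x) = 39/8 + x/8 (M(N, x) = (x + 39)/8 = (39 + x)/8 = 39/8 + x/8)
V = 21165 (V = ((39/8 + (1/8)*(-79)) + 7269) + 13901 = ((39/8 - 79/8) + 7269) + 13901 = (-5 + 7269) + 13901 = 7264 + 13901 = 21165)
V - a = 21165 - 1*(-38156/3) = 21165 + 38156/3 = 101651/3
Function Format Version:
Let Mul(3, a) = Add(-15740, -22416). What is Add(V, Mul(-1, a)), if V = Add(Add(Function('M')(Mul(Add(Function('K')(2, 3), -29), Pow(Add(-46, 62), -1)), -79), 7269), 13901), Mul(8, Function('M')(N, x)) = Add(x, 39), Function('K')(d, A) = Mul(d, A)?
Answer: Rational(101651, 3) ≈ 33884.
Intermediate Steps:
Function('K')(d, A) = Mul(A, d)
a = Rational(-38156, 3) (a = Mul(Rational(1, 3), Add(-15740, -22416)) = Mul(Rational(1, 3), -38156) = Rational(-38156, 3) ≈ -12719.)
Function('M')(N, x) = Add(Rational(39, 8), Mul(Rational(1, 8), x)) (Function('M')(N, x) = Mul(Rational(1, 8), Add(x, 39)) = Mul(Rational(1, 8), Add(39, x)) = Add(Rational(39, 8), Mul(Rational(1, 8), x)))
V = 21165 (V = Add(Add(Add(Rational(39, 8), Mul(Rational(1, 8), -79)), 7269), 13901) = Add(Add(Add(Rational(39, 8), Rational(-79, 8)), 7269), 13901) = Add(Add(-5, 7269), 13901) = Add(7264, 13901) = 21165)
Add(V, Mul(-1, a)) = Add(21165, Mul(-1, Rational(-38156, 3))) = Add(21165, Rational(38156, 3)) = Rational(101651, 3)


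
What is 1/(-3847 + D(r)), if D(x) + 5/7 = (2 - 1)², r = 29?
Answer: -7/26927 ≈ -0.00025996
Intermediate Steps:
D(x) = 2/7 (D(x) = -5/7 + (2 - 1)² = -5/7 + 1² = -5/7 + 1 = 2/7)
1/(-3847 + D(r)) = 1/(-3847 + 2/7) = 1/(-26927/7) = -7/26927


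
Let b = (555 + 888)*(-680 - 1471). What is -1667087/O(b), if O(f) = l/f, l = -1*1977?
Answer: -1724819889897/659 ≈ -2.6173e+9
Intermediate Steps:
b = -3103893 (b = 1443*(-2151) = -3103893)
l = -1977
O(f) = -1977/f
-1667087/O(b) = -1667087/((-1977/(-3103893))) = -1667087/((-1977*(-1/3103893))) = -1667087/659/1034631 = -1667087*1034631/659 = -1724819889897/659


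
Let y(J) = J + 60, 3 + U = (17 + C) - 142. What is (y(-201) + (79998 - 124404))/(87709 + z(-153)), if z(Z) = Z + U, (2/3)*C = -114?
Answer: -44547/87257 ≈ -0.51053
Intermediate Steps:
C = -171 (C = (3/2)*(-114) = -171)
U = -299 (U = -3 + ((17 - 171) - 142) = -3 + (-154 - 142) = -3 - 296 = -299)
y(J) = 60 + J
z(Z) = -299 + Z (z(Z) = Z - 299 = -299 + Z)
(y(-201) + (79998 - 124404))/(87709 + z(-153)) = ((60 - 201) + (79998 - 124404))/(87709 + (-299 - 153)) = (-141 - 44406)/(87709 - 452) = -44547/87257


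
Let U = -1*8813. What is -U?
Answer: 8813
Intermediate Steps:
U = -8813
-U = -1*(-8813) = 8813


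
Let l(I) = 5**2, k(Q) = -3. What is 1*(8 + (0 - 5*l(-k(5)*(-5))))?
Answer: -117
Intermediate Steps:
l(I) = 25
1*(8 + (0 - 5*l(-k(5)*(-5)))) = 1*(8 + (0 - 5*25)) = 1*(8 + (0 - 125)) = 1*(8 - 125) = 1*(-117) = -117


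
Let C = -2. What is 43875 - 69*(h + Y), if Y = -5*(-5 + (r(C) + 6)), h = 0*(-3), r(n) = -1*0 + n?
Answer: 43530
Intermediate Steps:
r(n) = n (r(n) = 0 + n = n)
h = 0
Y = 5 (Y = -5*(-5 + (-2 + 6)) = -5*(-5 + 4) = -5*(-1) = 5)
43875 - 69*(h + Y) = 43875 - 69*(0 + 5) = 43875 - 69*5 = 43875 - 345 = 43530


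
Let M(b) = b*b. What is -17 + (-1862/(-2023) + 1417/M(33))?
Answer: -4651070/314721 ≈ -14.778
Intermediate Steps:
M(b) = b²
-17 + (-1862/(-2023) + 1417/M(33)) = -17 + (-1862/(-2023) + 1417/(33²)) = -17 + (-1862*(-1/2023) + 1417/1089) = -17 + (266/289 + 1417*(1/1089)) = -17 + (266/289 + 1417/1089) = -17 + 699187/314721 = -4651070/314721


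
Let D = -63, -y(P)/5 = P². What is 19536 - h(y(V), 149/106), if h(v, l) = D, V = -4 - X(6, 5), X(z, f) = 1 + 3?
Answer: 19599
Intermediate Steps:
X(z, f) = 4
V = -8 (V = -4 - 1*4 = -4 - 4 = -8)
y(P) = -5*P²
h(v, l) = -63
19536 - h(y(V), 149/106) = 19536 - 1*(-63) = 19536 + 63 = 19599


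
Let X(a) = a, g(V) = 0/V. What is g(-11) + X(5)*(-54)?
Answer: -270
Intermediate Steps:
g(V) = 0
g(-11) + X(5)*(-54) = 0 + 5*(-54) = 0 - 270 = -270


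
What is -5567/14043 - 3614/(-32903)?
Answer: -10186123/35542833 ≈ -0.28659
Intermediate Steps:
-5567/14043 - 3614/(-32903) = -5567*1/14043 - 3614*(-1/32903) = -5567/14043 + 278/2531 = -10186123/35542833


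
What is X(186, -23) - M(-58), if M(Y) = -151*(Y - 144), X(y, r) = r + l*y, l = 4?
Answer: -29781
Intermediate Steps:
X(y, r) = r + 4*y
M(Y) = 21744 - 151*Y (M(Y) = -151*(-144 + Y) = 21744 - 151*Y)
X(186, -23) - M(-58) = (-23 + 4*186) - (21744 - 151*(-58)) = (-23 + 744) - (21744 + 8758) = 721 - 1*30502 = 721 - 30502 = -29781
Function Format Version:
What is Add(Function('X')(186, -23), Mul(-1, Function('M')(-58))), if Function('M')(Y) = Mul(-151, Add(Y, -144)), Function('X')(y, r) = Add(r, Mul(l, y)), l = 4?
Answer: -29781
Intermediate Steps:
Function('X')(y, r) = Add(r, Mul(4, y))
Function('M')(Y) = Add(21744, Mul(-151, Y)) (Function('M')(Y) = Mul(-151, Add(-144, Y)) = Add(21744, Mul(-151, Y)))
Add(Function('X')(186, -23), Mul(-1, Function('M')(-58))) = Add(Add(-23, Mul(4, 186)), Mul(-1, Add(21744, Mul(-151, -58)))) = Add(Add(-23, 744), Mul(-1, Add(21744, 8758))) = Add(721, Mul(-1, 30502)) = Add(721, -30502) = -29781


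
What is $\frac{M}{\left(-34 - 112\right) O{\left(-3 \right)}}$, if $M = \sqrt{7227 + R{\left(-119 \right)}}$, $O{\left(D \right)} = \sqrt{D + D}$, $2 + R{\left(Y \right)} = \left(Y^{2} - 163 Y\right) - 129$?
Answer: $\frac{i \sqrt{60981}}{438} \approx 0.5638 i$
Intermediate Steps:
$R{\left(Y \right)} = -131 + Y^{2} - 163 Y$ ($R{\left(Y \right)} = -2 - \left(129 - Y^{2} + 163 Y\right) = -131 + Y^{2} - 163 Y$)
$O{\left(D \right)} = \sqrt{2} \sqrt{D}$ ($O{\left(D \right)} = \sqrt{2 D} = \sqrt{2} \sqrt{D}$)
$M = \sqrt{40654}$ ($M = \sqrt{7227 - \left(-19266 - 14161\right)} = \sqrt{7227 + \left(-131 + 14161 + 19397\right)} = \sqrt{7227 + 33427} = \sqrt{40654} \approx 201.63$)
$\frac{M}{\left(-34 - 112\right) O{\left(-3 \right)}} = \frac{\sqrt{40654}}{\left(-34 - 112\right) \sqrt{2} \sqrt{-3}} = \frac{\sqrt{40654}}{\left(-146\right) \sqrt{2} i \sqrt{3}} = \frac{\sqrt{40654}}{\left(-146\right) i \sqrt{6}} = \sqrt{40654} \frac{i \sqrt{6}}{876} = \frac{i \sqrt{60981}}{438}$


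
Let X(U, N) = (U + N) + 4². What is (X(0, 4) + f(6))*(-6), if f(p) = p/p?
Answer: -126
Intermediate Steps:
X(U, N) = 16 + N + U (X(U, N) = (N + U) + 16 = 16 + N + U)
f(p) = 1
(X(0, 4) + f(6))*(-6) = ((16 + 4 + 0) + 1)*(-6) = (20 + 1)*(-6) = 21*(-6) = -126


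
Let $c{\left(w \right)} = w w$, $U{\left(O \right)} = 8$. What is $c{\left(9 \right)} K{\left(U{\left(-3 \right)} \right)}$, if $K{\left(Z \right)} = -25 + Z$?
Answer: $-1377$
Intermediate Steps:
$c{\left(w \right)} = w^{2}$
$c{\left(9 \right)} K{\left(U{\left(-3 \right)} \right)} = 9^{2} \left(-25 + 8\right) = 81 \left(-17\right) = -1377$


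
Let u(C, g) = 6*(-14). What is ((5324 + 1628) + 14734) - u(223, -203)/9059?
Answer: 196453558/9059 ≈ 21686.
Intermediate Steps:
u(C, g) = -84
((5324 + 1628) + 14734) - u(223, -203)/9059 = ((5324 + 1628) + 14734) - (-84)/9059 = (6952 + 14734) - (-84)/9059 = 21686 - 1*(-84/9059) = 21686 + 84/9059 = 196453558/9059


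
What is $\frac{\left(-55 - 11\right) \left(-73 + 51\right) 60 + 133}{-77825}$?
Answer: $- \frac{87253}{77825} \approx -1.1211$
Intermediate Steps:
$\frac{\left(-55 - 11\right) \left(-73 + 51\right) 60 + 133}{-77825} = \left(\left(-66\right) \left(-22\right) 60 + 133\right) \left(- \frac{1}{77825}\right) = \left(1452 \cdot 60 + 133\right) \left(- \frac{1}{77825}\right) = \left(87120 + 133\right) \left(- \frac{1}{77825}\right) = 87253 \left(- \frac{1}{77825}\right) = - \frac{87253}{77825}$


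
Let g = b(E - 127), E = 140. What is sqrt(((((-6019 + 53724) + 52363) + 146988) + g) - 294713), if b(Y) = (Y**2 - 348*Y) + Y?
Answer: I*sqrt(51999) ≈ 228.03*I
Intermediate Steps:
b(Y) = Y**2 - 347*Y
g = -4342 (g = (140 - 127)*(-347 + (140 - 127)) = 13*(-347 + 13) = 13*(-334) = -4342)
sqrt(((((-6019 + 53724) + 52363) + 146988) + g) - 294713) = sqrt(((((-6019 + 53724) + 52363) + 146988) - 4342) - 294713) = sqrt((((47705 + 52363) + 146988) - 4342) - 294713) = sqrt(((100068 + 146988) - 4342) - 294713) = sqrt((247056 - 4342) - 294713) = sqrt(242714 - 294713) = sqrt(-51999) = I*sqrt(51999)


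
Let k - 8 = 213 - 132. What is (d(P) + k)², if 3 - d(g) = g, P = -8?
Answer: 10000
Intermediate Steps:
d(g) = 3 - g
k = 89 (k = 8 + (213 - 132) = 8 + 81 = 89)
(d(P) + k)² = ((3 - 1*(-8)) + 89)² = ((3 + 8) + 89)² = (11 + 89)² = 100² = 10000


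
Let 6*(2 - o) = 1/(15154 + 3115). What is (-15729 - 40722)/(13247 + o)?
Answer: -6187819914/1452275885 ≈ -4.2608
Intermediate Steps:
o = 219227/109614 (o = 2 - 1/(6*(15154 + 3115)) = 2 - 1/6/18269 = 2 - 1/6*1/18269 = 2 - 1/109614 = 219227/109614 ≈ 2.0000)
(-15729 - 40722)/(13247 + o) = (-15729 - 40722)/(13247 + 219227/109614) = -56451/1452275885/109614 = -56451*109614/1452275885 = -6187819914/1452275885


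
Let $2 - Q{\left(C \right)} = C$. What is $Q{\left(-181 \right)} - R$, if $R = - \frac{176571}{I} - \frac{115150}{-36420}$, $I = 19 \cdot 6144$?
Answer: $\frac{12850294373}{70858752} \approx 181.35$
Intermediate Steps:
$I = 116736$
$Q{\left(C \right)} = 2 - C$
$R = \frac{116857243}{70858752}$ ($R = - \frac{176571}{116736} - \frac{115150}{-36420} = \left(-176571\right) \frac{1}{116736} - - \frac{11515}{3642} = - \frac{58857}{38912} + \frac{11515}{3642} = \frac{116857243}{70858752} \approx 1.6492$)
$Q{\left(-181 \right)} - R = \left(2 - -181\right) - \frac{116857243}{70858752} = \left(2 + 181\right) - \frac{116857243}{70858752} = 183 - \frac{116857243}{70858752} = \frac{12850294373}{70858752}$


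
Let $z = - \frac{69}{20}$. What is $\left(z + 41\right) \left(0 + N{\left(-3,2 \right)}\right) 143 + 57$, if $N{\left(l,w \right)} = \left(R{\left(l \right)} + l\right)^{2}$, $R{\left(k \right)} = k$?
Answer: $\frac{966822}{5} \approx 1.9336 \cdot 10^{5}$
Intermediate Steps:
$z = - \frac{69}{20}$ ($z = \left(-69\right) \frac{1}{20} = - \frac{69}{20} \approx -3.45$)
$N{\left(l,w \right)} = 4 l^{2}$ ($N{\left(l,w \right)} = \left(l + l\right)^{2} = \left(2 l\right)^{2} = 4 l^{2}$)
$\left(z + 41\right) \left(0 + N{\left(-3,2 \right)}\right) 143 + 57 = \left(- \frac{69}{20} + 41\right) \left(0 + 4 \left(-3\right)^{2}\right) 143 + 57 = \frac{751 \left(0 + 4 \cdot 9\right)}{20} \cdot 143 + 57 = \frac{751 \left(0 + 36\right)}{20} \cdot 143 + 57 = \frac{751}{20} \cdot 36 \cdot 143 + 57 = \frac{6759}{5} \cdot 143 + 57 = \frac{966537}{5} + 57 = \frac{966822}{5}$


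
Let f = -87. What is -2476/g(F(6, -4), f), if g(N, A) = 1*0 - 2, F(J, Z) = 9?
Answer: 1238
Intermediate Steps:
g(N, A) = -2 (g(N, A) = 0 - 2 = -2)
-2476/g(F(6, -4), f) = -2476/(-2) = -2476*(-½) = 1238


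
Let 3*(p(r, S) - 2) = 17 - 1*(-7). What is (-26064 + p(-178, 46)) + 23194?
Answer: -2860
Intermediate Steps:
p(r, S) = 10 (p(r, S) = 2 + (17 - 1*(-7))/3 = 2 + (17 + 7)/3 = 2 + (⅓)*24 = 2 + 8 = 10)
(-26064 + p(-178, 46)) + 23194 = (-26064 + 10) + 23194 = -26054 + 23194 = -2860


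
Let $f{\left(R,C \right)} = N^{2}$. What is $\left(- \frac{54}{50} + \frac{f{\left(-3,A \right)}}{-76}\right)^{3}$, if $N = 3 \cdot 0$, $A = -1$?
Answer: $- \frac{19683}{15625} \approx -1.2597$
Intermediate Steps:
$N = 0$
$f{\left(R,C \right)} = 0$ ($f{\left(R,C \right)} = 0^{2} = 0$)
$\left(- \frac{54}{50} + \frac{f{\left(-3,A \right)}}{-76}\right)^{3} = \left(- \frac{54}{50} + \frac{0}{-76}\right)^{3} = \left(\left(-54\right) \frac{1}{50} + 0 \left(- \frac{1}{76}\right)\right)^{3} = \left(- \frac{27}{25} + 0\right)^{3} = \left(- \frac{27}{25}\right)^{3} = - \frac{19683}{15625}$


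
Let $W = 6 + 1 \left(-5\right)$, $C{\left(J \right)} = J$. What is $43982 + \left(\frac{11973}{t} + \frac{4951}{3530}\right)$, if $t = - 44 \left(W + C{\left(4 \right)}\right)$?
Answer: $\frac{3411524573}{77660} \approx 43929.0$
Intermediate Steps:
$W = 1$ ($W = 6 - 5 = 1$)
$t = -220$ ($t = - 44 \left(1 + 4\right) = \left(-44\right) 5 = -220$)
$43982 + \left(\frac{11973}{t} + \frac{4951}{3530}\right) = 43982 + \left(\frac{11973}{-220} + \frac{4951}{3530}\right) = 43982 + \left(11973 \left(- \frac{1}{220}\right) + 4951 \cdot \frac{1}{3530}\right) = 43982 + \left(- \frac{11973}{220} + \frac{4951}{3530}\right) = 43982 - \frac{4117547}{77660} = \frac{3411524573}{77660}$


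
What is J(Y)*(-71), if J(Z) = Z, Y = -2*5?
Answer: 710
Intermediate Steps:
Y = -10
J(Y)*(-71) = -10*(-71) = 710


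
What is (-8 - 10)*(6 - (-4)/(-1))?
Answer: -36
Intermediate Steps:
(-8 - 10)*(6 - (-4)/(-1)) = -18*(6 - (-4)*(-1)) = -18*(6 - 1*4) = -18*(6 - 4) = -18*2 = -36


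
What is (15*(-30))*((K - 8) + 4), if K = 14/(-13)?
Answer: 29700/13 ≈ 2284.6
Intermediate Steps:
K = -14/13 (K = 14*(-1/13) = -14/13 ≈ -1.0769)
(15*(-30))*((K - 8) + 4) = (15*(-30))*((-14/13 - 8) + 4) = -450*(-118/13 + 4) = -450*(-66/13) = 29700/13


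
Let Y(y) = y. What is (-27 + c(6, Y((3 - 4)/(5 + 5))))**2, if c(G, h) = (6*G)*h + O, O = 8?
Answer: 12769/25 ≈ 510.76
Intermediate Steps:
c(G, h) = 8 + 6*G*h (c(G, h) = (6*G)*h + 8 = 6*G*h + 8 = 8 + 6*G*h)
(-27 + c(6, Y((3 - 4)/(5 + 5))))**2 = (-27 + (8 + 6*6*((3 - 4)/(5 + 5))))**2 = (-27 + (8 + 6*6*(-1/10)))**2 = (-27 + (8 - 18/5))**2 = (-27 + 22/5)**2 = (-113/5)**2 = 12769/25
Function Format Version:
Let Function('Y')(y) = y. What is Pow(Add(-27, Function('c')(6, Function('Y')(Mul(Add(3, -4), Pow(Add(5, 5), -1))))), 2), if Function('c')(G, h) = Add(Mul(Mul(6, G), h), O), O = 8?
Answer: Rational(12769, 25) ≈ 510.76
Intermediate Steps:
Function('c')(G, h) = Add(8, Mul(6, G, h)) (Function('c')(G, h) = Add(Mul(Mul(6, G), h), 8) = Add(Mul(6, G, h), 8) = Add(8, Mul(6, G, h)))
Pow(Add(-27, Function('c')(6, Function('Y')(Mul(Add(3, -4), Pow(Add(5, 5), -1))))), 2) = Pow(Add(-27, Add(8, Mul(6, 6, Mul(Add(3, -4), Pow(Add(5, 5), -1))))), 2) = Pow(Add(-27, Add(8, Mul(6, 6, Mul(-1, Pow(10, -1))))), 2) = Pow(Add(-27, Add(8, Mul(6, 6, Mul(-1, Rational(1, 10))))), 2) = Pow(Add(-27, Add(8, Mul(6, 6, Rational(-1, 10)))), 2) = Pow(Add(-27, Add(8, Rational(-18, 5))), 2) = Pow(Add(-27, Rational(22, 5)), 2) = Pow(Rational(-113, 5), 2) = Rational(12769, 25)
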